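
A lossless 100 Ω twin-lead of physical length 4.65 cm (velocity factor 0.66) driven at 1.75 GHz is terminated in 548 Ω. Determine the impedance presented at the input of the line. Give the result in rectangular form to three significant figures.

Z_in ≈ 59.7 + j142 Ω

λ = v/f = 0.66·c / 1.75 GHz = 0.113 m
βl = 2π·l/λ = 2π × 0.411 = 148°
tan(βl) = tan(148°) = -0.626
Z_in = Z_0·(Z_L + jZ_0·tanβl)/(Z_0 + jZ_L·tanβl)
     = 100·(548 − j62.6)/(100 − j343)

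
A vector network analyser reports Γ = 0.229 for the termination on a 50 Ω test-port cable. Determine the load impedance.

Z_L = Z_0·(1 + Γ)/(1 − Γ) = 50·(1.23)/(0.771)

Z_L ≈ 79.7 Ω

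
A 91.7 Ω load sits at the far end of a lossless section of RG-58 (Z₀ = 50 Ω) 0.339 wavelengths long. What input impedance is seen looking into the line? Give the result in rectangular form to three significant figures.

Z_in ≈ 34 + j19.7 Ω

βl = 2π × 0.339 = 122°
tan(βl) = tan(122°) = -1.6
Z_in = Z_0·(Z_L + jZ_0·tanβl)/(Z_0 + jZ_L·tanβl)
     = 50·(91.7 − j79.9)/(50 − j147)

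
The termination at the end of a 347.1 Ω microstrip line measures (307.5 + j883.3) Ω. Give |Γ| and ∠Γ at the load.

Γ ≈ 0.804 ∠ 39.1°

Γ = (Z_L − Z_0)/(Z_L + Z_0) = (-39.6 + j883.3)/(654.6 + j883.3)
|Γ| = 884/1100 = 0.804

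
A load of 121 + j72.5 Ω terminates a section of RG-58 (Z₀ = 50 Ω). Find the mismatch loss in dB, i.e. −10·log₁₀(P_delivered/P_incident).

Γ = (71 + j72.5)/(171 + j72.5), |Γ| = 0.546
|Γ|² = 0.298, so P_del/P_inc = 1 − |Γ|² = 0.702
ML = −10·log₁₀(1 − |Γ|²)

mismatch loss ≈ 1.54 dB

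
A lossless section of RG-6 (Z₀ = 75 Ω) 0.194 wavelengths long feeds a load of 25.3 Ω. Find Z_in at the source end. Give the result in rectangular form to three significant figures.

βl = 2π × 0.194 = 69.8°
tan(βl) = tan(69.8°) = 2.72
Z_in = Z_0·(Z_L + jZ_0·tanβl)/(Z_0 + jZ_L·tanβl)
     = 75·(25.3 + j204)/(75 + j68.9)

Z_in ≈ 115 + j98.2 Ω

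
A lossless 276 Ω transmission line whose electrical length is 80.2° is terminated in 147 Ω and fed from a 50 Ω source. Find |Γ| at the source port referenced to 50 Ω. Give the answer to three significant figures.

|Γ| ≈ 0.821

tan(βl) = 5.79
Z_in = Z_0·(Z_L + jZ_0·tanβl)/(Z_0 + jZ_L·tanβl) = 483 + j109 Ω
Γ_s = (Z_in − Z_s)/(Z_in + Z_s) = (433 + j109)/(533 + j109), |Γ_s| = 0.821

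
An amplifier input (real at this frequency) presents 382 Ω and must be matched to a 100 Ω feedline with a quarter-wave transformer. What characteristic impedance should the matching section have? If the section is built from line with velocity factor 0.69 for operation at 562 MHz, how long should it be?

Z_qwt = √(Z_0·R_L) = √(100 × 382) = √38200
λ = 0.69·c/f = 0.368 m, so l = λ/4 = 0.0921 m

Z_qwt ≈ 195 Ω; length ≈ 9.21 cm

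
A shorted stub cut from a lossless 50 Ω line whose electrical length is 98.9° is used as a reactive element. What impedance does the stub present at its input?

Z_in ≈ −j319 Ω

tan(βl) = -6.39
For a shorted stub, Z_in = jZ_0·tan(βl)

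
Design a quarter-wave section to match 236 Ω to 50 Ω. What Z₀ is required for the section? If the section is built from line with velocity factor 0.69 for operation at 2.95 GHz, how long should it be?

Z_qwt ≈ 109 Ω; length ≈ 1.75 cm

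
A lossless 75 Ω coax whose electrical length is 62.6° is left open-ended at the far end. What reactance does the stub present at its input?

X_in ≈ -38.9 Ω (capacitive)

tan(βl) = 1.93
For an open-ended stub, Z_in = −jZ_0·cot(βl) = −jZ_0/tan(βl)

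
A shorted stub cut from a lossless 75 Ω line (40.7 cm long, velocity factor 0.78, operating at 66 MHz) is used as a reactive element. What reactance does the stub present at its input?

λ = v/f = 0.78·c / 66 MHz = 3.55 m
βl = 2π·l/λ = 2π × 0.115 = 41.3°
tan(βl) = 0.879
For a shorted stub, Z_in = jZ_0·tan(βl)

X_in ≈ 65.9 Ω (inductive)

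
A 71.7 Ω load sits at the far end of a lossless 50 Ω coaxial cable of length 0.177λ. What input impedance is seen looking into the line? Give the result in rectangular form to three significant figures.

βl = 2π × 0.177 = 63.7°
tan(βl) = tan(63.7°) = 2.03
Z_in = Z_0·(Z_L + jZ_0·tanβl)/(Z_0 + jZ_L·tanβl)
     = 50·(71.7 + j101)/(50 + j145)

Z_in ≈ 38.8 − j11.3 Ω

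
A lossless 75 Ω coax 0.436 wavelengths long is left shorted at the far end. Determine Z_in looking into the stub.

Z_in ≈ −j31.9 Ω

βl = 2π × 0.436 = 157°
tan(βl) = -0.425
For a shorted stub, Z_in = jZ_0·tan(βl)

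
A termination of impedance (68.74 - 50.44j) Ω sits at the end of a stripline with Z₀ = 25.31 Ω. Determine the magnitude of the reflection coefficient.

|Γ| ≈ 0.624

Γ = (Z_L − Z_0)/(Z_L + Z_0) = (43.43 − j50.44)/(94.05 − j50.44)
|Γ| = 66.6/107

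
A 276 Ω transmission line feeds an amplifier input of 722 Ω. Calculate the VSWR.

VSWR ≈ 2.62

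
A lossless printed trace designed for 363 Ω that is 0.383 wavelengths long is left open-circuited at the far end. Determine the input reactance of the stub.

βl = 2π × 0.383 = 138°
tan(βl) = -0.904
For an open-circuited stub, Z_in = −jZ_0·cot(βl) = −jZ_0/tan(βl)

X_in ≈ 401 Ω (inductive)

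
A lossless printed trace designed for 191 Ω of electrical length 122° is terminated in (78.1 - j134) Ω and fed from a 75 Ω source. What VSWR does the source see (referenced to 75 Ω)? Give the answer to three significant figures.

VSWR ≈ 9.57

tan(βl) = -1.6
Z_in = Z_0·(Z_L + jZ_0·tanβl)/(Z_0 + jZ_L·tanβl) = 627 + j237 Ω
Γ_s = (Z_in − Z_s)/(Z_in + Z_s) = (552 + j237)/(702 + j237), |Γ_s| = 0.811
VSWR = (1 + |Γ_s|)/(1 − |Γ_s|)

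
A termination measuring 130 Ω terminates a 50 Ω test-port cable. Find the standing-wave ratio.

VSWR ≈ 2.6

Γ = (130 − 50)/(130 + 50) = 0.444
VSWR = (1 + 0.444)/(1 − 0.444)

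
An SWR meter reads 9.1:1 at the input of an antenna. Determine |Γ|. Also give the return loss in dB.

|Γ| ≈ 0.802; return loss ≈ 1.92 dB

|Γ| = (S − 1)/(S + 1) = (9.1 − 1)/(9.1 + 1) = 8.1/10.1
RL = −20·log₁₀|Γ| = −20·log₁₀(0.802)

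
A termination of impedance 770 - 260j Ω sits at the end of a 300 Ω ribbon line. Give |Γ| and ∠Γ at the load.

Γ = (Z_L − Z_0)/(Z_L + Z_0) = (470 − j260)/(1070 − j260)
|Γ| = 537/1100 = 0.488

Γ ≈ 0.488 ∠ -15.3°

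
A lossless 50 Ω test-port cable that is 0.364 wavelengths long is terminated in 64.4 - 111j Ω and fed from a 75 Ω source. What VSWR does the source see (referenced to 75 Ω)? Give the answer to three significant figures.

VSWR ≈ 5.01

βl = 2π × 0.364 = 131°
tan(βl) = -1.15
Z_in = Z_0·(Z_L + jZ_0·tanβl)/(Z_0 + jZ_L·tanβl) = 32.5 + j77.6 Ω
Γ_s = (Z_in − Z_s)/(Z_in + Z_s) = (-42.5 + j77.6)/(108 + j77.6), |Γ_s| = 0.667
VSWR = (1 + |Γ_s|)/(1 − |Γ_s|)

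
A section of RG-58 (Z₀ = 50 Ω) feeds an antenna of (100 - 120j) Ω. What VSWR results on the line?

Γ = (Z_L − Z_0)/(Z_L + Z_0) = (50 − j120)/(150 − j120)
|Γ| = 130/192 = 0.677
VSWR = (1 + |Γ|)/(1 − |Γ|) = 1.68/0.323

VSWR ≈ 5.19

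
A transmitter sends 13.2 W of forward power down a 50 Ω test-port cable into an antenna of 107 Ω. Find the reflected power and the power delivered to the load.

Γ = (107 − 50)/(107 + 50) = 0.363
|Γ|² = 0.132
P_refl = |Γ|²·P_inc = 1.74 W, P_del = (1 − |Γ|²)·P_inc = 11.5 W

P_reflected ≈ 1.74 W; P_delivered ≈ 11.5 W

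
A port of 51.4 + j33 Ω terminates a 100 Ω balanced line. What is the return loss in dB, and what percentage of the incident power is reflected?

Γ = (-48.6 + j33)/(151.4 + j33), |Γ| = 0.379
RL = −20·log₁₀(0.379) = 8.42 dB
P_refl/P_inc = |Γ|² = 0.144

RL ≈ 8.42 dB; 14.4% of incident power reflected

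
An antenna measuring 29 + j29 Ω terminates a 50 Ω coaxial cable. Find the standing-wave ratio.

VSWR ≈ 2.48

Γ = (Z_L − Z_0)/(Z_L + Z_0) = (-21 + j29)/(79 + j29)
|Γ| = 35.8/84.2 = 0.425
VSWR = (1 + |Γ|)/(1 − |Γ|) = 1.43/0.575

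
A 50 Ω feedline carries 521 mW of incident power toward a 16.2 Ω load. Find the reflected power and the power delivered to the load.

P_reflected ≈ 136 mW; P_delivered ≈ 385 mW

Γ = (16.2 − 50)/(16.2 + 50) = -0.511
|Γ|² = 0.261
P_refl = |Γ|²·P_inc = 136 mW, P_del = (1 − |Γ|²)·P_inc = 385 mW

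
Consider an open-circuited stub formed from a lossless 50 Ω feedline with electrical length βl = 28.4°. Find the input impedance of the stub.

tan(βl) = 0.541
For an open-circuited stub, Z_in = −jZ_0·cot(βl) = −jZ_0/tan(βl)

Z_in ≈ −j92.5 Ω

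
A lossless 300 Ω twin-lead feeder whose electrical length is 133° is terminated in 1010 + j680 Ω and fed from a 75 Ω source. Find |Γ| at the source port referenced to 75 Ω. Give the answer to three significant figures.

|Γ| ≈ 0.772

tan(βl) = -1.07
Z_in = Z_0·(Z_L + jZ_0·tanβl)/(Z_0 + jZ_L·tanβl) = 87.5 + j197 Ω
Γ_s = (Z_in − Z_s)/(Z_in + Z_s) = (12.5 + j197)/(163 + j197), |Γ_s| = 0.772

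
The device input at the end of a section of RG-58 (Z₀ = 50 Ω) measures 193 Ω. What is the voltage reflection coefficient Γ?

Γ = (Z_L − Z_0)/(Z_L + Z_0) = (193 − 50)/(193 + 50) = 143/243

Γ = 0.588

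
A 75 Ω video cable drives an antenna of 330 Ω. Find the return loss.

Γ = (330 − 75)/(330 + 75) = 0.63
RL = −20·log₁₀|Γ| = −20·log₁₀(0.63)

RL ≈ 4.02 dB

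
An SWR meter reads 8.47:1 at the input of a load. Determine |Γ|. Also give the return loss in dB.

|Γ| ≈ 0.789; return loss ≈ 2.06 dB

|Γ| = (S − 1)/(S + 1) = (8.47 − 1)/(8.47 + 1) = 7.47/9.47
RL = −20·log₁₀|Γ| = −20·log₁₀(0.789)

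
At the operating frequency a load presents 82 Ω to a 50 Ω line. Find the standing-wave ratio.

For a purely resistive load, VSWR = R_L/Z_0 or Z_0/R_L (whichever > 1) = 82/50

VSWR ≈ 1.64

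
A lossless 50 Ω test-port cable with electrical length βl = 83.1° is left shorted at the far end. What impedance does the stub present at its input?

tan(βl) = 8.26
For a shorted stub, Z_in = jZ_0·tan(βl)

Z_in ≈ +j413 Ω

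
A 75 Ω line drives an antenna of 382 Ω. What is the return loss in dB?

Γ = (382 − 75)/(382 + 75) = 0.672
RL = −20·log₁₀|Γ| = −20·log₁₀(0.672)

RL ≈ 3.46 dB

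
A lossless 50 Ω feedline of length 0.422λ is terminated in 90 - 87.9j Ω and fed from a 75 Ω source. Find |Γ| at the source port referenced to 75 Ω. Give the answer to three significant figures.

βl = 2π × 0.422 = 152°
tan(βl) = -0.534
Z_in = Z_0·(Z_L + jZ_0·tanβl)/(Z_0 + jZ_L·tanβl) = 125 + j85.6 Ω
Γ_s = (Z_in − Z_s)/(Z_in + Z_s) = (49.9 + j85.6)/(200 + j85.6), |Γ_s| = 0.456

|Γ| ≈ 0.456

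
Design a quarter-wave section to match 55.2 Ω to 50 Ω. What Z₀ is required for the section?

Z_qwt = √(Z_0·R_L) = √(50 × 55.2) = √2760

Z_qwt ≈ 52.5 Ω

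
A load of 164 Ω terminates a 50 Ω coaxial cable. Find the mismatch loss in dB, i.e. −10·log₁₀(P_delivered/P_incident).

mismatch loss ≈ 1.45 dB

Γ = (164 − 50)/(164 + 50) = 0.533
|Γ|² = 0.284, so P_del/P_inc = 1 − |Γ|² = 0.716
ML = −10·log₁₀(1 − |Γ|²)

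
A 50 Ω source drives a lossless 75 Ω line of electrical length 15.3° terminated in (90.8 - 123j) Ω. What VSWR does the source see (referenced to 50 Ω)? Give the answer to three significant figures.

VSWR ≈ 4.76

tan(βl) = 0.274
Z_in = Z_0·(Z_L + jZ_0·tanβl)/(Z_0 + jZ_L·tanβl) = 44.2 − j80.8 Ω
Γ_s = (Z_in − Z_s)/(Z_in + Z_s) = (-5.8 − j80.8)/(94.2 − j80.8), |Γ_s| = 0.653
VSWR = (1 + |Γ_s|)/(1 − |Γ_s|)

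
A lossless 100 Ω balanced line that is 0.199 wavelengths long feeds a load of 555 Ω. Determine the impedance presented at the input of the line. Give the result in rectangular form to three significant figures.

Z_in ≈ 19.9 − j32 Ω

βl = 2π × 0.199 = 71.6°
tan(βl) = tan(71.6°) = 3.01
Z_in = Z_0·(Z_L + jZ_0·tanβl)/(Z_0 + jZ_L·tanβl)
     = 100·(555 + j301)/(100 + j1670)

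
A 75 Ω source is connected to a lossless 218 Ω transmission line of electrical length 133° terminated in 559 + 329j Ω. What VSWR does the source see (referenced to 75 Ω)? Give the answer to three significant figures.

VSWR ≈ 4.23

tan(βl) = -1.07
Z_in = Z_0·(Z_L + jZ_0·tanβl)/(Z_0 + jZ_L·tanβl) = 83.4 + j124 Ω
Γ_s = (Z_in − Z_s)/(Z_in + Z_s) = (8.36 + j124)/(158 + j124), |Γ_s| = 0.618
VSWR = (1 + |Γ_s|)/(1 − |Γ_s|)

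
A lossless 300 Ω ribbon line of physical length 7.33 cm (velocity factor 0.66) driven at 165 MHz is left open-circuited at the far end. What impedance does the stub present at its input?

Z_in ≈ −j743 Ω

λ = v/f = 0.66·c / 165 MHz = 1.2 m
βl = 2π·l/λ = 2π × 0.0611 = 22°
tan(βl) = 0.404
For an open-circuited stub, Z_in = −jZ_0·cot(βl) = −jZ_0/tan(βl)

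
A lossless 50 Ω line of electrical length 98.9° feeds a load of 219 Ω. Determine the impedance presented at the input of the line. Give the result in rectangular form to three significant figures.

tan(βl) = tan(98.9°) = -6.39
Z_in = Z_0·(Z_L + jZ_0·tanβl)/(Z_0 + jZ_L·tanβl)
     = 50·(219 − j319)/(50 − j1400)

Z_in ≈ 11.7 + j7.41 Ω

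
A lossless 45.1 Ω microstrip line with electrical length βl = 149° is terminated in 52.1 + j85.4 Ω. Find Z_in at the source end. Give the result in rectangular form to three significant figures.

tan(βl) = tan(149°) = -0.601
Z_in = Z_0·(Z_L + jZ_0·tanβl)/(Z_0 + jZ_L·tanβl)
     = 45.1·(52.1 + j58.3)/(96.4 − j31.3)

Z_in ≈ 14 + j31.8 Ω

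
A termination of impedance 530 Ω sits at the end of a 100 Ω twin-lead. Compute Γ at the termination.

Γ = 0.683

Γ = (Z_L − Z_0)/(Z_L + Z_0) = (530 − 100)/(530 + 100) = 430/630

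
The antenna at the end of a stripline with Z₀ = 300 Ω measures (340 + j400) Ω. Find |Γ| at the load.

Γ = (Z_L − Z_0)/(Z_L + Z_0) = (40 + j400)/(640 + j400)
|Γ| = 402/755

|Γ| ≈ 0.533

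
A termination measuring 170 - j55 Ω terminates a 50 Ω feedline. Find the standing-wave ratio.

Γ = (Z_L − Z_0)/(Z_L + Z_0) = (120 − j55)/(220 − j55)
|Γ| = 132/227 = 0.582
VSWR = (1 + |Γ|)/(1 − |Γ|) = 1.58/0.418

VSWR ≈ 3.79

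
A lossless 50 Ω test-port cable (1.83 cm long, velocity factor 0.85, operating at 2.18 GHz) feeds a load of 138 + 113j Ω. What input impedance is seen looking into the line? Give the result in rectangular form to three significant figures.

Z_in ≈ 19.6 − j44.6 Ω

λ = v/f = 0.85·c / 2.18 GHz = 0.117 m
βl = 2π·l/λ = 2π × 0.156 = 56.3°
tan(βl) = tan(56.3°) = 1.5
Z_in = Z_0·(Z_L + jZ_0·tanβl)/(Z_0 + jZ_L·tanβl)
     = 50·(138 + j188)/(-120 + j207)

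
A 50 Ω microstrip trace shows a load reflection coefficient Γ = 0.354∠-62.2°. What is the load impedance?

Z_L = Z_0·(1 + Γ)/(1 − Γ) = 50·(1.17 − j0.313)/(0.835 + j0.313)

Z_L ≈ 55 − j39.4 Ω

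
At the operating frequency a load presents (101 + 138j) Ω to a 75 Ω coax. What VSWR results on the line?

VSWR ≈ 4.37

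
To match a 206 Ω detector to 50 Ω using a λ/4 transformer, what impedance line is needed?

Z_qwt = √(Z_0·R_L) = √(50 × 206) = √10300

Z_qwt ≈ 101 Ω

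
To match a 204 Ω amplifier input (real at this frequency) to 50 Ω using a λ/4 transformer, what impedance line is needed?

Z_qwt = √(Z_0·R_L) = √(50 × 204) = √10200

Z_qwt ≈ 101 Ω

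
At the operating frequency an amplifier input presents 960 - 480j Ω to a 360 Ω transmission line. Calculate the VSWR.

VSWR ≈ 3.42

Γ = (Z_L − Z_0)/(Z_L + Z_0) = (600 − j480)/(1320 − j480)
|Γ| = 768/1400 = 0.547
VSWR = (1 + |Γ|)/(1 − |Γ|) = 1.55/0.453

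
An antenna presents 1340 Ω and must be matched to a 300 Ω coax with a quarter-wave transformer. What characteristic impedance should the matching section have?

Z_qwt ≈ 634 Ω

Z_qwt = √(Z_0·R_L) = √(300 × 1340) = √402000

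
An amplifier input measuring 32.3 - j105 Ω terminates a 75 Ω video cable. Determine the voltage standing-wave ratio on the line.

Γ = (Z_L − Z_0)/(Z_L + Z_0) = (-42.7 − j105)/(107.3 − j105)
|Γ| = 113/150 = 0.755
VSWR = (1 + |Γ|)/(1 − |Γ|) = 1.76/0.245

VSWR ≈ 7.16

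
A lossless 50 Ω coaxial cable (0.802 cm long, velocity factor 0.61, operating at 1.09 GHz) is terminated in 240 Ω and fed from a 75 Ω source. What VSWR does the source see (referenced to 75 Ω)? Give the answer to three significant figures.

VSWR ≈ 3.57

λ = v/f = 0.61·c / 1.09 GHz = 0.168 m
βl = 2π·l/λ = 2π × 0.0478 = 17.2°
tan(βl) = 0.309
Z_in = Z_0·(Z_L + jZ_0·tanβl)/(Z_0 + jZ_L·tanβl) = 82 − j106 Ω
Γ_s = (Z_in − Z_s)/(Z_in + Z_s) = (7.01 − j106)/(157 − j106), |Γ_s| = 0.562
VSWR = (1 + |Γ_s|)/(1 − |Γ_s|)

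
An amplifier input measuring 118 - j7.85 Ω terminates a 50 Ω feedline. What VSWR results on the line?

VSWR ≈ 2.37

Γ = (Z_L − Z_0)/(Z_L + Z_0) = (68 − j7.85)/(168 − j7.85)
|Γ| = 68.5/168 = 0.407
VSWR = (1 + |Γ|)/(1 − |Γ|) = 1.41/0.593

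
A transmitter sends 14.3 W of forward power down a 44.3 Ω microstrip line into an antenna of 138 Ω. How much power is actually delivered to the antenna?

P_delivered ≈ 10.5 W

Γ = (138 − 44.3)/(138 + 44.3) = 0.514
|Γ|² = 0.264
P_refl = |Γ|²·P_inc = 3.78 W, P_del = (1 − |Γ|²)·P_inc = 10.5 W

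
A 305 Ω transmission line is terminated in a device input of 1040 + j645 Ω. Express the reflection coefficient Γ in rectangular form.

Γ = (Z_L − Z_0)/(Z_L + Z_0) = (735 + j645)/(1345 + j645)

Γ ≈ 0.631 + j0.177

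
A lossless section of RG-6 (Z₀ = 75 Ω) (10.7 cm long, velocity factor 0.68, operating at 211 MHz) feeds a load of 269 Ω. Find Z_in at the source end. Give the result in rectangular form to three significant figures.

Z_in ≈ 45.8 − j74.6 Ω

λ = v/f = 0.68·c / 211 MHz = 0.967 m
βl = 2π·l/λ = 2π × 0.111 = 39.8°
tan(βl) = tan(39.8°) = 0.834
Z_in = Z_0·(Z_L + jZ_0·tanβl)/(Z_0 + jZ_L·tanβl)
     = 75·(269 + j62.6)/(75 + j224)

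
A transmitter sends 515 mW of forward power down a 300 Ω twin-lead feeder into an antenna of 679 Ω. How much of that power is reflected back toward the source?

P_reflected ≈ 77.2 mW

Γ = (679 − 300)/(679 + 300) = 0.387
|Γ|² = 0.15
P_refl = |Γ|²·P_inc = 77.2 mW, P_del = (1 − |Γ|²)·P_inc = 438 mW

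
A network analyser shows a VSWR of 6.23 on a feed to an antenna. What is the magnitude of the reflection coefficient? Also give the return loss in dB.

|Γ| ≈ 0.723; return loss ≈ 2.81 dB

|Γ| = (S − 1)/(S + 1) = (6.23 − 1)/(6.23 + 1) = 5.23/7.23
RL = −20·log₁₀|Γ| = −20·log₁₀(0.723)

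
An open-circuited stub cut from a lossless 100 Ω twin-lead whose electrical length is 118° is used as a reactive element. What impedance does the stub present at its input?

tan(βl) = -1.88
For an open-circuited stub, Z_in = −jZ_0·cot(βl) = −jZ_0/tan(βl)

Z_in ≈ +j53.2 Ω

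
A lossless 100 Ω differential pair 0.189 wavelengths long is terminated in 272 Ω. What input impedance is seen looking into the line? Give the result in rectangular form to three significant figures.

βl = 2π × 0.189 = 68°
tan(βl) = tan(68°) = 2.48
Z_in = Z_0·(Z_L + jZ_0·tanβl)/(Z_0 + jZ_L·tanβl)
     = 100·(272 + j248)/(100 + j675)

Z_in ≈ 41.8 − j34.1 Ω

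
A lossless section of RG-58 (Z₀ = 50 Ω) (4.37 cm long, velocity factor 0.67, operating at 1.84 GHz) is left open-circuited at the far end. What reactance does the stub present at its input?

X_in ≈ 68.9 Ω (inductive)

λ = v/f = 0.67·c / 1.84 GHz = 0.109 m
βl = 2π·l/λ = 2π × 0.4 = 144°
tan(βl) = -0.726
For an open-circuited stub, Z_in = −jZ_0·cot(βl) = −jZ_0/tan(βl)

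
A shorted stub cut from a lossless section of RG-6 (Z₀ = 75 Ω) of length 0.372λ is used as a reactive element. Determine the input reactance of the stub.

X_in ≈ -77.9 Ω (capacitive)

βl = 2π × 0.372 = 134°
tan(βl) = -1.04
For a shorted stub, Z_in = jZ_0·tan(βl)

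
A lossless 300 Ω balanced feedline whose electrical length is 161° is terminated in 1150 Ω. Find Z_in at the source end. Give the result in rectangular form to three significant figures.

tan(βl) = tan(161°) = -0.344
Z_in = Z_0·(Z_L + jZ_0·tanβl)/(Z_0 + jZ_L·tanβl)
     = 300·(1150 − j103)/(300 − j396)

Z_in ≈ 469 + j516 Ω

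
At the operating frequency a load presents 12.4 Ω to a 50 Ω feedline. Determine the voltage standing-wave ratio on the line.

VSWR ≈ 4.03

Γ = (12.4 − 50)/(12.4 + 50) = -0.603
VSWR = (1 + 0.603)/(1 − 0.603)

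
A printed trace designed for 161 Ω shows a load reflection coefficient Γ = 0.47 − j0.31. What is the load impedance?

Z_L = Z_0·(1 + Γ)/(1 − Γ) = 161·(1.47 − j0.31)/(0.53 + j0.31)

Z_L ≈ 292 − j265 Ω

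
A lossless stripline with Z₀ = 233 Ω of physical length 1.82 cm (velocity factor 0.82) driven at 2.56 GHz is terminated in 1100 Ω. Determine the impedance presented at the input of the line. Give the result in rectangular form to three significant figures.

λ = v/f = 0.82·c / 2.56 GHz = 0.0961 m
βl = 2π·l/λ = 2π × 0.189 = 68.2°
tan(βl) = tan(68.2°) = 2.5
Z_in = Z_0·(Z_L + jZ_0·tanβl)/(Z_0 + jZ_L·tanβl)
     = 233·(1100 + j582)/(233 + j2750)

Z_in ≈ 56.9 − j88.5 Ω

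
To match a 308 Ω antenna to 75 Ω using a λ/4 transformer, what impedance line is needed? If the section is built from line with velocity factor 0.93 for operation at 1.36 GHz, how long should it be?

Z_qwt ≈ 152 Ω; length ≈ 5.13 cm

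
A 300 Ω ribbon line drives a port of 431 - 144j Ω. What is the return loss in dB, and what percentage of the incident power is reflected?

Γ = (131 − j144)/(731 − j144), |Γ| = 0.261
RL = −20·log₁₀(0.261) = 11.7 dB
P_refl/P_inc = |Γ|² = 0.0683

RL ≈ 11.7 dB; 6.83% of incident power reflected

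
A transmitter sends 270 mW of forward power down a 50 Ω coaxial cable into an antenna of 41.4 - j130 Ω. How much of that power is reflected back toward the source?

|Γ| = |(-8.6 − j130)/(91.4 − j130)| = 0.82
|Γ|² = 0.672
P_refl = |Γ|²·P_inc = 181 mW, P_del = (1 − |Γ|²)·P_inc = 88.5 mW

P_reflected ≈ 181 mW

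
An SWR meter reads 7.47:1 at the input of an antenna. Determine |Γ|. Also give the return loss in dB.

|Γ| = (S − 1)/(S + 1) = (7.47 − 1)/(7.47 + 1) = 6.47/8.47
RL = −20·log₁₀|Γ| = −20·log₁₀(0.764)

|Γ| ≈ 0.764; return loss ≈ 2.34 dB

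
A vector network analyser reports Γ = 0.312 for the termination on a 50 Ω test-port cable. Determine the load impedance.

Z_L ≈ 95.3 Ω

Z_L = Z_0·(1 + Γ)/(1 − Γ) = 50·(1.31)/(0.688)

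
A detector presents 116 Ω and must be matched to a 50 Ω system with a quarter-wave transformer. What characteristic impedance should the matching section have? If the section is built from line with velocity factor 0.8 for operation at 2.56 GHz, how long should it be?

Z_qwt ≈ 76.2 Ω; length ≈ 2.34 cm

Z_qwt = √(Z_0·R_L) = √(50 × 116) = √5800
λ = 0.8·c/f = 0.0938 m, so l = λ/4 = 0.0234 m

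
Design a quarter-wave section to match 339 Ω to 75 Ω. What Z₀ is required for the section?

Z_qwt = √(Z_0·R_L) = √(75 × 339) = √25420

Z_qwt ≈ 159 Ω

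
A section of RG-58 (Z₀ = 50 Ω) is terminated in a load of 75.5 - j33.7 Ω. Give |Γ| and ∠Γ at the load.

Γ ≈ 0.325 ∠ -37.9°

Γ = (Z_L − Z_0)/(Z_L + Z_0) = (25.5 − j33.7)/(125.5 − j33.7)
|Γ| = 42.3/130 = 0.325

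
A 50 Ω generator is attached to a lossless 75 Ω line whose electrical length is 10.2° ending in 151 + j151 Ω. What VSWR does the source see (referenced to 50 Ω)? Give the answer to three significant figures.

VSWR ≈ 6.41

tan(βl) = 0.18
Z_in = Z_0·(Z_L + jZ_0·tanβl)/(Z_0 + jZ_L·tanβl) = 290 + j93.3 Ω
Γ_s = (Z_in − Z_s)/(Z_in + Z_s) = (240 + j93.3)/(340 + j93.3), |Γ_s| = 0.73
VSWR = (1 + |Γ_s|)/(1 − |Γ_s|)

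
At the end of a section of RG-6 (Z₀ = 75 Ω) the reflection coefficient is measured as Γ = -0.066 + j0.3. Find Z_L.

Z_L = Z_0·(1 + Γ)/(1 − Γ) = 75·(0.934 + j0.3)/(1.07 − j0.3)

Z_L ≈ 55.4 + j36.7 Ω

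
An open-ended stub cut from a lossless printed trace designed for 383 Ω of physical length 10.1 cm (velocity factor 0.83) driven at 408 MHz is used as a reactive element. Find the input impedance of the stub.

Z_in ≈ −j225 Ω

λ = v/f = 0.83·c / 408 MHz = 0.61 m
βl = 2π·l/λ = 2π × 0.165 = 59.6°
tan(βl) = 1.7
For an open-ended stub, Z_in = −jZ_0·cot(βl) = −jZ_0/tan(βl)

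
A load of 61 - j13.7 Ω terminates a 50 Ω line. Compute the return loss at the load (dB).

Γ = (11 − j13.7)/(111 − j13.7), |Γ| = 0.157
RL = −20·log₁₀|Γ| = −20·log₁₀(0.157)

RL ≈ 16.1 dB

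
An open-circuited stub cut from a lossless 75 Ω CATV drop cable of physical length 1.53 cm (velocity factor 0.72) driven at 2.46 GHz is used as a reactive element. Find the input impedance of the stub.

Z_in ≈ −j38.7 Ω

λ = v/f = 0.72·c / 2.46 GHz = 0.0878 m
βl = 2π·l/λ = 2π × 0.174 = 62.7°
tan(βl) = 1.94
For an open-circuited stub, Z_in = −jZ_0·cot(βl) = −jZ_0/tan(βl)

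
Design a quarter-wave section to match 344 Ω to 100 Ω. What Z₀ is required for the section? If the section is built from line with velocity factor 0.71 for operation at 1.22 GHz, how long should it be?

Z_qwt = √(Z_0·R_L) = √(100 × 344) = √34400
λ = 0.71·c/f = 0.175 m, so l = λ/4 = 0.0436 m

Z_qwt ≈ 185 Ω; length ≈ 4.36 cm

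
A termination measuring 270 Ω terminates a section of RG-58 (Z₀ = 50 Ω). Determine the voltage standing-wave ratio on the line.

For a purely resistive load, VSWR = R_L/Z_0 or Z_0/R_L (whichever > 1) = 270/50

VSWR ≈ 5.4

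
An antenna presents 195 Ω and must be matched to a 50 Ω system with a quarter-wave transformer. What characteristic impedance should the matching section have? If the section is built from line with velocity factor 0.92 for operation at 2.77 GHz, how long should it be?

Z_qwt = √(Z_0·R_L) = √(50 × 195) = √9750
λ = 0.92·c/f = 0.0996 m, so l = λ/4 = 0.0249 m

Z_qwt ≈ 98.7 Ω; length ≈ 2.49 cm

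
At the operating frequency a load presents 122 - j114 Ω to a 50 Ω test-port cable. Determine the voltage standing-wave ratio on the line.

VSWR ≈ 4.77

Γ = (Z_L − Z_0)/(Z_L + Z_0) = (72 − j114)/(172 − j114)
|Γ| = 135/206 = 0.653
VSWR = (1 + |Γ|)/(1 − |Γ|) = 1.65/0.347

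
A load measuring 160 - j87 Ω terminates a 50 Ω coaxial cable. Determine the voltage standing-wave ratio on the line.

Γ = (Z_L − Z_0)/(Z_L + Z_0) = (110 − j87)/(210 − j87)
|Γ| = 140/227 = 0.617
VSWR = (1 + |Γ|)/(1 − |Γ|) = 1.62/0.383

VSWR ≈ 4.22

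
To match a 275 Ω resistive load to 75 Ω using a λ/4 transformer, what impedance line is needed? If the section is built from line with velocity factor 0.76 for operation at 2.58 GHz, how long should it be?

Z_qwt = √(Z_0·R_L) = √(75 × 275) = √20620
λ = 0.76·c/f = 0.0884 m, so l = λ/4 = 0.0221 m

Z_qwt ≈ 144 Ω; length ≈ 2.21 cm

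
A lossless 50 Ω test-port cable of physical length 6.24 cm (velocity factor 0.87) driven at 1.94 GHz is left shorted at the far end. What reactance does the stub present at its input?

λ = v/f = 0.87·c / 1.94 GHz = 0.135 m
βl = 2π·l/λ = 2π × 0.464 = 167°
tan(βl) = -0.231
For a shorted stub, Z_in = jZ_0·tan(βl)

X_in ≈ -11.6 Ω (capacitive)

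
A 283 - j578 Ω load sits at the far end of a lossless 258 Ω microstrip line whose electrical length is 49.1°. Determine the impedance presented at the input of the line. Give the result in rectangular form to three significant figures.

Z_in ≈ 45.6 − j94.2 Ω

tan(βl) = tan(49.1°) = 1.15
Z_in = Z_0·(Z_L + jZ_0·tanβl)/(Z_0 + jZ_L·tanβl)
     = 258·(283 − j280)/(925 + j327)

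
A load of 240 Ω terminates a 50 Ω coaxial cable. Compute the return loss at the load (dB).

RL ≈ 3.67 dB

Γ = (240 − 50)/(240 + 50) = 0.655
RL = −20·log₁₀|Γ| = −20·log₁₀(0.655)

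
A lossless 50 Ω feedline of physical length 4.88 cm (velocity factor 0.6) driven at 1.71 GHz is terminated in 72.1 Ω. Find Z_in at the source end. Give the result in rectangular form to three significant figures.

λ = v/f = 0.6·c / 1.71 GHz = 0.105 m
βl = 2π·l/λ = 2π × 0.464 = 167°
tan(βl) = tan(167°) = -0.233
Z_in = Z_0·(Z_L + jZ_0·tanβl)/(Z_0 + jZ_L·tanβl)
     = 50·(72.1 − j11.6)/(50 − j16.8)

Z_in ≈ 68.3 + j11.3 Ω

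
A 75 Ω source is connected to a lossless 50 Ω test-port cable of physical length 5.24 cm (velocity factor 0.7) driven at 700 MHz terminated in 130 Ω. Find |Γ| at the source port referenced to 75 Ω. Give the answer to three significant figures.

|Γ| ≈ 0.554

λ = v/f = 0.7·c / 700 MHz = 0.3 m
βl = 2π·l/λ = 2π × 0.175 = 62.9°
tan(βl) = 1.95
Z_in = Z_0·(Z_L + jZ_0·tanβl)/(Z_0 + jZ_L·tanβl) = 23.4 − j21 Ω
Γ_s = (Z_in − Z_s)/(Z_in + Z_s) = (-51.6 − j21)/(98.4 − j21), |Γ_s| = 0.554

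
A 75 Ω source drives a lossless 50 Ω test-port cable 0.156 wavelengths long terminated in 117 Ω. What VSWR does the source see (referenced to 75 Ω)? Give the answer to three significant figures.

βl = 2π × 0.156 = 56.2°
tan(βl) = 1.49
Z_in = Z_0·(Z_L + jZ_0·tanβl)/(Z_0 + jZ_L·tanβl) = 28.6 − j25.3 Ω
Γ_s = (Z_in − Z_s)/(Z_in + Z_s) = (-46.4 − j25.3)/(104 − j25.3), |Γ_s| = 0.495
VSWR = (1 + |Γ_s|)/(1 − |Γ_s|)

VSWR ≈ 2.96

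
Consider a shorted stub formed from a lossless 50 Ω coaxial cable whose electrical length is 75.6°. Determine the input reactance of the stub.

X_in ≈ 195 Ω (inductive)

tan(βl) = 3.89
For a shorted stub, Z_in = jZ_0·tan(βl)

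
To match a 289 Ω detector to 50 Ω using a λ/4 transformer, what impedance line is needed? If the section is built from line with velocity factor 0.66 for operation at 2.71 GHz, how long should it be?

Z_qwt ≈ 120 Ω; length ≈ 1.83 cm

Z_qwt = √(Z_0·R_L) = √(50 × 289) = √14450
λ = 0.66·c/f = 0.0731 m, so l = λ/4 = 0.0183 m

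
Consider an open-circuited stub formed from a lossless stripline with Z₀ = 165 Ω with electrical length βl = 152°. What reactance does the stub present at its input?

tan(βl) = -0.532
For an open-circuited stub, Z_in = −jZ_0·cot(βl) = −jZ_0/tan(βl)

X_in ≈ 310 Ω (inductive)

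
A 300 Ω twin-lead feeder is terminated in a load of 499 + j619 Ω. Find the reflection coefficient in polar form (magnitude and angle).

Γ = (Z_L − Z_0)/(Z_L + Z_0) = (199 + j619)/(799 + j619)
|Γ| = 650/1010 = 0.643

Γ ≈ 0.643 ∠ 34.4°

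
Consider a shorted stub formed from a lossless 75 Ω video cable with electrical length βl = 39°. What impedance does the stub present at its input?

Z_in ≈ +j60.7 Ω

tan(βl) = 0.81
For a shorted stub, Z_in = jZ_0·tan(βl)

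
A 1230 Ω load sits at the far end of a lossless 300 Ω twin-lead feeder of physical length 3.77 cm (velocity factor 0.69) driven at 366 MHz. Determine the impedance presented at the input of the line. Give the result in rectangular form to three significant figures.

λ = v/f = 0.69·c / 366 MHz = 0.566 m
βl = 2π·l/λ = 2π × 0.0667 = 24°
tan(βl) = tan(24°) = 0.445
Z_in = Z_0·(Z_L + jZ_0·tanβl)/(Z_0 + jZ_L·tanβl)
     = 300·(1230 + j134)/(300 + j548)

Z_in ≈ 340 − j487 Ω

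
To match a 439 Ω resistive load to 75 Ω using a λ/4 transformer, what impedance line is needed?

Z_qwt ≈ 181 Ω

Z_qwt = √(Z_0·R_L) = √(75 × 439) = √32920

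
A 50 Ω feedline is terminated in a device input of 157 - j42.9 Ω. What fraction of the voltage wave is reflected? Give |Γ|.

Γ = (Z_L − Z_0)/(Z_L + Z_0) = (107 − j42.9)/(207 − j42.9)
|Γ| = 115/211

|Γ| ≈ 0.545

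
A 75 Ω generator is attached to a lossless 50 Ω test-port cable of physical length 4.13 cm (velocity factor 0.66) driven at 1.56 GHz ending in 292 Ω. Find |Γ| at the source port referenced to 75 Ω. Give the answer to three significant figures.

|Γ| ≈ 0.772

λ = v/f = 0.66·c / 1.56 GHz = 0.127 m
βl = 2π·l/λ = 2π × 0.325 = 117°
tan(βl) = -1.95
Z_in = Z_0·(Z_L + jZ_0·tanβl)/(Z_0 + jZ_L·tanβl) = 10.7 + j24.7 Ω
Γ_s = (Z_in − Z_s)/(Z_in + Z_s) = (-64.3 + j24.7)/(85.7 + j24.7), |Γ_s| = 0.772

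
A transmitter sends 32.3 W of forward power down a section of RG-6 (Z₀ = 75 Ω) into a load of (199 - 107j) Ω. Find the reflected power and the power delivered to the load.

|Γ| = |(124 − j107)/(274 − j107)| = 0.557
|Γ|² = 0.31
P_refl = |Γ|²·P_inc = 10 W, P_del = (1 − |Γ|²)·P_inc = 22.3 W

P_reflected ≈ 10 W; P_delivered ≈ 22.3 W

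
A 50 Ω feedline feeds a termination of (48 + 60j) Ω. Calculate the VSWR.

VSWR ≈ 3.19

Γ = (Z_L − Z_0)/(Z_L + Z_0) = (-2 + j60)/(98 + j60)
|Γ| = 60/115 = 0.522
VSWR = (1 + |Γ|)/(1 − |Γ|) = 1.52/0.478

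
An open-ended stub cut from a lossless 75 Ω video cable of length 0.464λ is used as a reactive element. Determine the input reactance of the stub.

X_in ≈ 326 Ω (inductive)

βl = 2π × 0.464 = 167°
tan(βl) = -0.23
For an open-ended stub, Z_in = −jZ_0·cot(βl) = −jZ_0/tan(βl)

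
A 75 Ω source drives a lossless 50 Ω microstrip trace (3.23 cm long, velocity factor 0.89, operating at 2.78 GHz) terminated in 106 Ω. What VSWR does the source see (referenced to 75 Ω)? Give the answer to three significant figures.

λ = v/f = 0.89·c / 2.78 GHz = 0.096 m
βl = 2π·l/λ = 2π × 0.336 = 121°
tan(βl) = -1.66
Z_in = Z_0·(Z_L + jZ_0·tanβl)/(Z_0 + jZ_L·tanβl) = 29.7 + j21.7 Ω
Γ_s = (Z_in − Z_s)/(Z_in + Z_s) = (-45.3 + j21.7)/(105 + j21.7), |Γ_s| = 0.469
VSWR = (1 + |Γ_s|)/(1 − |Γ_s|)

VSWR ≈ 2.77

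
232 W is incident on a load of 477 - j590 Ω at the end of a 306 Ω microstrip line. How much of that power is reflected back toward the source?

|Γ| = |(171 − j590)/(783 − j590)| = 0.627
|Γ|² = 0.393
P_refl = |Γ|²·P_inc = 91.1 W, P_del = (1 − |Γ|²)·P_inc = 141 W

P_reflected ≈ 91.1 W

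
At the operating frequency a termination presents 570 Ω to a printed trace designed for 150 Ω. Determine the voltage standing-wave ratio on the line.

VSWR ≈ 3.8

For a purely resistive load, VSWR = R_L/Z_0 or Z_0/R_L (whichever > 1) = 570/150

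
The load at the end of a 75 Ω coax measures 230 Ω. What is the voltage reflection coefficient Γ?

Γ = 0.508

Γ = (Z_L − Z_0)/(Z_L + Z_0) = (230 − 75)/(230 + 75) = 155/305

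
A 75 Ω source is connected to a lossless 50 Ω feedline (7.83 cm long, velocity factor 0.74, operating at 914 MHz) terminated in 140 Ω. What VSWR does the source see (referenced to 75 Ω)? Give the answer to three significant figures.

λ = v/f = 0.74·c / 914 MHz = 0.243 m
βl = 2π·l/λ = 2π × 0.322 = 116°
tan(βl) = -2.05
Z_in = Z_0·(Z_L + jZ_0·tanβl)/(Z_0 + jZ_L·tanβl) = 21.5 + j20.7 Ω
Γ_s = (Z_in − Z_s)/(Z_in + Z_s) = (-53.5 + j20.7)/(96.5 + j20.7), |Γ_s| = 0.582
VSWR = (1 + |Γ_s|)/(1 − |Γ_s|)

VSWR ≈ 3.78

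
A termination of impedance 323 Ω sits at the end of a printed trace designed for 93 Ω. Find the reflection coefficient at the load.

Γ = 0.553

Γ = (Z_L − Z_0)/(Z_L + Z_0) = (323 − 93)/(323 + 93) = 230/416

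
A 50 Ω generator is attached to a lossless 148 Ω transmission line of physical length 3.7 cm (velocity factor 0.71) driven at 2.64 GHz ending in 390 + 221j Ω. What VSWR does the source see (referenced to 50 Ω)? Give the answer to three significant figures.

VSWR ≈ 9.05

λ = v/f = 0.71·c / 2.64 GHz = 0.0807 m
βl = 2π·l/λ = 2π × 0.459 = 165°
tan(βl) = -0.266
Z_in = Z_0·(Z_L + jZ_0·tanβl)/(Z_0 + jZ_L·tanβl) = 171 + j216 Ω
Γ_s = (Z_in − Z_s)/(Z_in + Z_s) = (121 + j216)/(221 + j216), |Γ_s| = 0.801
VSWR = (1 + |Γ_s|)/(1 − |Γ_s|)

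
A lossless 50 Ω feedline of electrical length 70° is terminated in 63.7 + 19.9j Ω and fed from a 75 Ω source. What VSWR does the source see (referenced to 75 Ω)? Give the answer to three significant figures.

VSWR ≈ 1.85

tan(βl) = 2.75
Z_in = Z_0·(Z_L + jZ_0·tanβl)/(Z_0 + jZ_L·tanβl) = 44.4 − j19.4 Ω
Γ_s = (Z_in − Z_s)/(Z_in + Z_s) = (-30.6 − j19.4)/(119 − j19.4), |Γ_s| = 0.299
VSWR = (1 + |Γ_s|)/(1 − |Γ_s|)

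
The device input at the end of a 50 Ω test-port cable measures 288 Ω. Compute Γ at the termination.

Γ = 0.704

Γ = (Z_L − Z_0)/(Z_L + Z_0) = (288 − 50)/(288 + 50) = 238/338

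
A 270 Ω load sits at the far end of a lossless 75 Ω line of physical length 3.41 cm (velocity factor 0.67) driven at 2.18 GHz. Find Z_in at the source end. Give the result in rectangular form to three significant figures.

λ = v/f = 0.67·c / 2.18 GHz = 0.0922 m
βl = 2π·l/λ = 2π × 0.37 = 133°
tan(βl) = tan(133°) = -1.07
Z_in = Z_0·(Z_L + jZ_0·tanβl)/(Z_0 + jZ_L·tanβl)
     = 75·(270 − j80)/(75 − j288)

Z_in ≈ 36.6 + j60.7 Ω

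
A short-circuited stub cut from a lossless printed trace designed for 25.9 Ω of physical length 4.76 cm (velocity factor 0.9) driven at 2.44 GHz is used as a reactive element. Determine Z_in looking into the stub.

λ = v/f = 0.9·c / 2.44 GHz = 0.111 m
βl = 2π·l/λ = 2π × 0.43 = 155°
tan(βl) = -0.469
For a short-circuited stub, Z_in = jZ_0·tan(βl)

Z_in ≈ −j12.2 Ω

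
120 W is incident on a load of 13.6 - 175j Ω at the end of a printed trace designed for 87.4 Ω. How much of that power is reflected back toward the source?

P_reflected ≈ 106 W

|Γ| = |(-73.8 − j175)/(101 − j175)| = 0.94
|Γ|² = 0.884
P_refl = |Γ|²·P_inc = 106 W, P_del = (1 − |Γ|²)·P_inc = 14 W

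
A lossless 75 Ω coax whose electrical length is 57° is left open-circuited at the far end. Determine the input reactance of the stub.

tan(βl) = 1.54
For an open-circuited stub, Z_in = −jZ_0·cot(βl) = −jZ_0/tan(βl)

X_in ≈ -48.7 Ω (capacitive)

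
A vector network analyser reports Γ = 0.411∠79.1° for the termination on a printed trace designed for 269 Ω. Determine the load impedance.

Z_L ≈ 221 + j214 Ω

Z_L = Z_0·(1 + Γ)/(1 − Γ) = 269·(1.08 + j0.404)/(0.922 − j0.404)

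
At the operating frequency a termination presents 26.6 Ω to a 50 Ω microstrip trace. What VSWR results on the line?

Γ = (26.6 − 50)/(26.6 + 50) = -0.305
VSWR = (1 + 0.305)/(1 − 0.305)

VSWR ≈ 1.88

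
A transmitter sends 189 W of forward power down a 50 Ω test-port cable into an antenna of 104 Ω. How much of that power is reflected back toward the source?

P_reflected ≈ 23.2 W

Γ = (104 − 50)/(104 + 50) = 0.351
|Γ|² = 0.123
P_refl = |Γ|²·P_inc = 23.2 W, P_del = (1 − |Γ|²)·P_inc = 166 W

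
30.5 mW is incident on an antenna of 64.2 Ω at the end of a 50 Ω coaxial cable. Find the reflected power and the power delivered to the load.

Γ = (64.2 − 50)/(64.2 + 50) = 0.124
|Γ|² = 0.0155
P_refl = |Γ|²·P_inc = 0.472 mW, P_del = (1 − |Γ|²)·P_inc = 30 mW

P_reflected ≈ 0.472 mW; P_delivered ≈ 30 mW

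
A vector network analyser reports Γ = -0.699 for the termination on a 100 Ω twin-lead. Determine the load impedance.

Z_L ≈ 17.7 Ω

Z_L = Z_0·(1 + Γ)/(1 − Γ) = 100·(0.301)/(1.7)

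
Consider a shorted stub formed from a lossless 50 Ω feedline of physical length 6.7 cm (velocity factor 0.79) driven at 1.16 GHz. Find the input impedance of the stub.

λ = v/f = 0.79·c / 1.16 GHz = 0.204 m
βl = 2π·l/λ = 2π × 0.328 = 118°
tan(βl) = -1.88
For a shorted stub, Z_in = jZ_0·tan(βl)

Z_in ≈ −j93.8 Ω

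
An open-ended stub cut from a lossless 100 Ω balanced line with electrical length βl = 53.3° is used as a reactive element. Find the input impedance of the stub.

Z_in ≈ −j74.5 Ω

tan(βl) = 1.34
For an open-ended stub, Z_in = −jZ_0·cot(βl) = −jZ_0/tan(βl)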